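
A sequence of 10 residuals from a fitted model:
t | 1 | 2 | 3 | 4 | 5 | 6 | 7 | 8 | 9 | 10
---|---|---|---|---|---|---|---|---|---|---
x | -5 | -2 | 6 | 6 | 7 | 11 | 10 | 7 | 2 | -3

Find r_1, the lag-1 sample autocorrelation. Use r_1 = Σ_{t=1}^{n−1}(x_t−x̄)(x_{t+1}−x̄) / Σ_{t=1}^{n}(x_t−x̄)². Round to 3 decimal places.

Mean x̄ = (-5 − 2 + 6 + 6 + 7 + 11 + 10 + 7 + 2 − 3)/10 = 3.9000
Numerator Σ_{t=1}^{9}(x_t−x̄)(x_{t+1}−x̄) = 142.4900
Denominator Σ(x_t−x̄)² = 280.9000
r_1 = 142.4900 / 280.9000 = 0.507

0.507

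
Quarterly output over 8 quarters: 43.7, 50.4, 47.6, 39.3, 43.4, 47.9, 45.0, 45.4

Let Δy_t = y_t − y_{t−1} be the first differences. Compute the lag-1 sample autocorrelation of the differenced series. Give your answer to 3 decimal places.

First differences Δy: 6.7, -2.8, -8.3, 4.1, 4.5, -2.9, 0.4
Mean of differences = 0.2429
Numerator Σ(Δy_t−Δȳ)(Δy_{t+1}−Δȳ) = -24.0576
Denominator Σ(Δy_t−Δȳ)² = 166.8371
r_1(Δy) = -24.0576 / 166.8371 = -0.144

-0.144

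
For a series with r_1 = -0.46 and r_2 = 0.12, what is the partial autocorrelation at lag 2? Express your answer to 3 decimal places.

φ_{22} = (r_2 − r_1²) / (1 − r_1²)
r_1² = (-0.46)² = 0.2116
Numerator = 0.12 − 0.2116 = -0.0916; denominator = 1 − 0.2116 = 0.7884
φ_{22} = -0.0916 / 0.7884 = -0.116

-0.116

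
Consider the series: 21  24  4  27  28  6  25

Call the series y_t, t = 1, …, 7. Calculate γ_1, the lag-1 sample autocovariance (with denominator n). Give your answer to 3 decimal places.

-43.767

Mean ȳ = (21 + 24 + 4 + 27 + 28 + 6 + 25)/7 = 19.2857
Deviations: 1.7143, 4.7143, -15.2857, 7.7143, 8.7143, -13.2857, 5.7143
Σ_{t=1}^{6}(y_t−ȳ)(y_{t+1}−ȳ) = -306.3673
γ_1 = -306.3673 / 7 = -43.767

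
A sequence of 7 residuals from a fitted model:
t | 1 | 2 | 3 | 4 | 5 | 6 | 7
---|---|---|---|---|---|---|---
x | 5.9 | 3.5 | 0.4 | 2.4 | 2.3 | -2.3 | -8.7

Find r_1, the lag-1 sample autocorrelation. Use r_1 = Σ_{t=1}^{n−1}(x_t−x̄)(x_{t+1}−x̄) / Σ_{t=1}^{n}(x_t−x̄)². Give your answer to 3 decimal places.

Mean x̄ = (5.9 + 3.5 + 0.4 + 2.4 + 2.3 − 2.3 − 8.7)/7 = 0.5000
Σ(x_t−x̄)(x_{t+1}−x̄) = (16.2000) + (-0.3000) + (-0.1900) + (3.4200) + (-5.0400) + (25.7600) = 39.8500
Denominator Σ(x_t−x̄)² = 137.5000
r_1 = 39.8500 / 137.5000 = 0.290

0.290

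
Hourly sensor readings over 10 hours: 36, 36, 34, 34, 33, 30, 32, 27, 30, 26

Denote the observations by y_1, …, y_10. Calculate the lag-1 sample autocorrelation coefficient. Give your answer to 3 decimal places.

Mean ȳ = (36 + 36 + 34 + 34 + 33 + 30 + 32 + 27 + 30 + 26)/10 = 31.8000
Numerator Σ_{t=1}^{9}(y_t−ȳ)(y_{t+1}−ȳ) = 49.9600
Denominator Σ(y_t−ȳ)² = 109.6000
r_1 = 49.9600 / 109.6000 = 0.456

0.456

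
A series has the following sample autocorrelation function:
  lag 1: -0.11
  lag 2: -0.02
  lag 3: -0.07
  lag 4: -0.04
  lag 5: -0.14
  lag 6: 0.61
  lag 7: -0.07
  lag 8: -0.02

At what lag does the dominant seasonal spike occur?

6

The largest autocorrelation is r_6 = 0.61; the remaining lags stay at or below -0.02.
The dominant spike at lag 6 indicates a seasonal period of 6.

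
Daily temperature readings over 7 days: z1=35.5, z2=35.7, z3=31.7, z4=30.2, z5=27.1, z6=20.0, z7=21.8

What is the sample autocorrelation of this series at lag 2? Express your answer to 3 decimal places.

Mean z̄ = (35.5 + 35.7 + 31.7 + 30.2 + 27.1 + 20.0 + 21.8)/7 = 28.8571
Deviations from mean: 6.6429, 6.8429, 2.8429, 1.3429, -1.7571, -8.8571, -7.0571
Numerator Σ_{t=1}^{5}(z_t−z̄)(z_{t+2}−z̄) = 23.5849
Denominator Σ(z_t−z̄)² = 232.1771
r_2 = 23.5849 / 232.1771 = 0.102

0.102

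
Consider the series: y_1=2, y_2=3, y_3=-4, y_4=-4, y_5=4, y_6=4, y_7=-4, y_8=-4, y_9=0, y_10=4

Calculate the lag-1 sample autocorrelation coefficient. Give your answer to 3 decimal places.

0.084

Mean ȳ = (2 + 3 − 4 − 4 + 4 + 4 − 4 − 4 + 0 + 4)/10 = 0.1000
Numerator Σ_{t=1}^{9}(y_t−ȳ)(y_{t+1}−ȳ) = 10.4900
Denominator Σ(y_t−ȳ)² = 124.9000
r_1 = 10.4900 / 124.9000 = 0.084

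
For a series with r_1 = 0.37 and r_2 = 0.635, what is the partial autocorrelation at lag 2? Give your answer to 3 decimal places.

0.577

φ_{22} = (r_2 − r_1²) / (1 − r_1²)
r_1² = (0.37)² = 0.1369
Numerator = 0.635 − 0.1369 = 0.4981; denominator = 1 − 0.1369 = 0.8631
φ_{22} = 0.4981 / 0.8631 = 0.577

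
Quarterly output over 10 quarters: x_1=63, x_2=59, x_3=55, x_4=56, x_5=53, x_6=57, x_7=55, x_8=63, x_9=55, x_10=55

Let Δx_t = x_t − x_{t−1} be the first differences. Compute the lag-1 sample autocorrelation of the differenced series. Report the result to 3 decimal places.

-0.521

First differences Δx: -4, -4, 1, -3, 4, -2, 8, -8, 0
Mean of differences = -0.8889
Numerator Σ(Δx_t−Δx̄)(Δx_{t+1}−Δx̄) = -95.3457
Denominator Σ(Δx_t−Δx̄)² = 182.8889
r_1(Δx) = -95.3457 / 182.8889 = -0.521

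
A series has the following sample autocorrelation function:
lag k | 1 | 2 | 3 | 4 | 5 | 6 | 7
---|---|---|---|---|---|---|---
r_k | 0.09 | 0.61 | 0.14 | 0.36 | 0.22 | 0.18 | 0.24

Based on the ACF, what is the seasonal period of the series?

The largest autocorrelation is r_2 = 0.61, with a weaker echo at lag 4 (0.36); the remaining lags stay at or below 0.24.
The dominant spike at lag 2 indicates a seasonal period of 2.

2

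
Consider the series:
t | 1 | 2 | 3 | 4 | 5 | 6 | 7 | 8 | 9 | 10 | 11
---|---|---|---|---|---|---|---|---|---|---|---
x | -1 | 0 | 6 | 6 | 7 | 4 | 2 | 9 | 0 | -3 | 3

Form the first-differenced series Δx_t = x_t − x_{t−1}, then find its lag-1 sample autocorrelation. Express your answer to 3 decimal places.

-0.258

First differences Δx: 1, 6, 0, 1, -3, -2, 7, -9, -3, 6
Mean of differences = 0.4000
Numerator Σ(Δx_t−Δx̄)(Δx_{t+1}−Δx̄) = -57.9600
Denominator Σ(Δx_t−Δx̄)² = 224.4000
r_1(Δx) = -57.9600 / 224.4000 = -0.258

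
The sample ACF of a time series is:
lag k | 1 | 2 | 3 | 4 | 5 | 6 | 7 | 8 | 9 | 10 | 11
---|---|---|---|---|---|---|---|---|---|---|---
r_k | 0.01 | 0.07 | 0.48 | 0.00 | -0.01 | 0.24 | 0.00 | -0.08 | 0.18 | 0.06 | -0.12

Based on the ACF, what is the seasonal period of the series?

The largest autocorrelation is r_3 = 0.48, with weaker echoes at lags 6 (0.24) and 9 (0.18); the remaining lags stay at or below 0.07.
The dominant spike at lag 3 indicates a seasonal period of 3.

3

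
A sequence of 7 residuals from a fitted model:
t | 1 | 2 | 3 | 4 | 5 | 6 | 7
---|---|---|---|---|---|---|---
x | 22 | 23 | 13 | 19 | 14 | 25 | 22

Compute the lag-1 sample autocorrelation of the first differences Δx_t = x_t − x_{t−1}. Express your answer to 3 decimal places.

First differences Δx: 1, -10, 6, -5, 11, -3
Mean of differences = 0.0000
Numerator Σ(Δx_t−Δx̄)(Δx_{t+1}−Δx̄) = -188.0000
Denominator Σ(Δx_t−Δx̄)² = 292.0000
r_1(Δx) = -188.0000 / 292.0000 = -0.644

-0.644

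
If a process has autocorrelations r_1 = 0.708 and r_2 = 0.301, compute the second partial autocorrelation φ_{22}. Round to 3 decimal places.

-0.402

φ_{22} = (r_2 − r_1²) / (1 − r_1²)
r_1² = (0.708)² = 0.501264
Numerator = 0.301 − 0.5013 = -0.2003; denominator = 1 − 0.5013 = 0.4987
φ_{22} = -0.2003 / 0.4987 = -0.402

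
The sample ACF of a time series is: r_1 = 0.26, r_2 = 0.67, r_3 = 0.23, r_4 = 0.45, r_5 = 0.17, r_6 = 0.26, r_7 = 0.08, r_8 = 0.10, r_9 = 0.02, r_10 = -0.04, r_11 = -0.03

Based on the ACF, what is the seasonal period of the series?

2

The largest autocorrelation is r_2 = 0.67, with a weaker echo at lag 4 (0.45); the remaining lags stay at or below 0.26.
The dominant spike at lag 2 indicates a seasonal period of 2.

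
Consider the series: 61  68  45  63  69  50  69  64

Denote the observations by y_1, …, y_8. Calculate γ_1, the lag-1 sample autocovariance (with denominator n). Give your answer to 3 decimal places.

Mean ȳ = (61 + 68 + 45 + 63 + 69 + 50 + 69 + 64)/8 = 61.1250
Deviations: -0.1250, 6.8750, -16.1250, 1.8750, 7.8750, -11.1250, 7.8750, 2.8750
Σ_{t=1}^{7}(y_t−ȳ)(y_{t+1}−ȳ) = -279.7656
γ_1 = -279.7656 / 8 = -34.971

-34.971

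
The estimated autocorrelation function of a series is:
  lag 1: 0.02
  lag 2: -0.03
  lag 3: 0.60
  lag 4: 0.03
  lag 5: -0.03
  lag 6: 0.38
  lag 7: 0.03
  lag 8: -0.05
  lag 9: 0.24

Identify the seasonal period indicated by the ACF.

The largest autocorrelation is r_3 = 0.60, with weaker echoes at lags 6 (0.38) and 9 (0.24); the remaining lags stay at or below 0.03.
The dominant spike at lag 3 indicates a seasonal period of 3.

3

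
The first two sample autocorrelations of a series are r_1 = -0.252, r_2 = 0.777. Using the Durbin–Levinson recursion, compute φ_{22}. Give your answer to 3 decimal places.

φ_{22} = (r_2 − r_1²) / (1 − r_1²)
r_1² = (-0.252)² = 0.063504
Numerator = 0.777 − 0.0635 = 0.7135; denominator = 1 − 0.0635 = 0.9365
φ_{22} = 0.7135 / 0.9365 = 0.762

0.762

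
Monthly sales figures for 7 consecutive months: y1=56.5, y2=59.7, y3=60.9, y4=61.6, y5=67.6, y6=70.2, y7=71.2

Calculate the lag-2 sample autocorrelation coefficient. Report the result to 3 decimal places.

Mean ȳ = (56.5 + 59.7 + 60.9 + 61.6 + 67.6 + 70.2 + 71.2)/7 = 63.9571
Deviations from mean: -7.4571, -4.2571, -3.0571, -2.3571, 3.6429, 6.2429, 7.2429
Numerator Σ_{t=1}^{5}(y_t−ȳ)(y_{t+2}−ȳ) = 33.3649
Denominator Σ(y_t−ȳ)² = 193.3371
r_2 = 33.3649 / 193.3371 = 0.173

0.173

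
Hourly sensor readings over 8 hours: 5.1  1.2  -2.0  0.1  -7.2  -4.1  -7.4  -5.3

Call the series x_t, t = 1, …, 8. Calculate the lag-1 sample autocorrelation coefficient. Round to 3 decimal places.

Mean x̄ = (5.1 + 1.2 − 2.0 + 0.1 − 7.2 − 4.1 − 7.4 − 5.3)/8 = -2.4500
Numerator Σ_{t=1}^{7}(x_t−x̄)(x_{t+1}−x̄) = 48.3475
Denominator Σ(x_t−x̄)² = 134.9400
r_1 = 48.3475 / 134.9400 = 0.358

0.358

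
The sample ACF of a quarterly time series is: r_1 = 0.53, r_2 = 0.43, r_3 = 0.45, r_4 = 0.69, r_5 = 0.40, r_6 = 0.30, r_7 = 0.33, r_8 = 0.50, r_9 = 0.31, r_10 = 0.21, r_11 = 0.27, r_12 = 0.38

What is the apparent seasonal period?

The largest autocorrelation is r_4 = 0.69; the remaining lags stay at or below 0.53. The elevated value at lag 1 (0.53), dropping to 0.43 at lag 2, reflects decaying short-term dependence rather than seasonality.
The dominant spike at lag 4 indicates a seasonal period of 4.

4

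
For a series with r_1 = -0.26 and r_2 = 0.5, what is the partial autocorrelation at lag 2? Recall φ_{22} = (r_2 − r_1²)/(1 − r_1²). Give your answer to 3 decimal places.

φ_{22} = (r_2 − r_1²) / (1 − r_1²)
r_1² = (-0.26)² = 0.0676
Numerator = 0.5 − 0.0676 = 0.4324; denominator = 1 − 0.0676 = 0.9324
φ_{22} = 0.4324 / 0.9324 = 0.464

0.464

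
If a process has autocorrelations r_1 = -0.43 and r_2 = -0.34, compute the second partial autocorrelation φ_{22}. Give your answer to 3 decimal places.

φ_{22} = (r_2 − r_1²) / (1 − r_1²)
r_1² = (-0.43)² = 0.1849
Numerator = -0.34 − 0.1849 = -0.5249; denominator = 1 − 0.1849 = 0.8151
φ_{22} = -0.5249 / 0.8151 = -0.644

-0.644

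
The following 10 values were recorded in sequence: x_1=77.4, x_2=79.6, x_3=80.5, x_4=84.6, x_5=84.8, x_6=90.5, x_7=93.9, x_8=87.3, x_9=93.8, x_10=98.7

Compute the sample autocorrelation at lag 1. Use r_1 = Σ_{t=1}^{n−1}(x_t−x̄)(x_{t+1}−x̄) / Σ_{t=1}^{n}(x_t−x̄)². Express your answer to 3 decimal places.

Mean x̄ = (77.4 + 79.6 + 80.5 + 84.6 + 84.8 + 90.5 + 93.9 + 87.3 + 93.8 + 98.7)/10 = 87.1100
Numerator Σ_{t=1}^{9}(x_t−x̄)(x_{t+1}−x̄) = 240.2379
Denominator Σ(x_t−x̄)² = 442.7290
r_1 = 240.2379 / 442.7290 = 0.543

0.543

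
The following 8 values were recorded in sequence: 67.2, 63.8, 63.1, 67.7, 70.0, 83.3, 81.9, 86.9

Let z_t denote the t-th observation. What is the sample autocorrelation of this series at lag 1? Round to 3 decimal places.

Mean z̄ = (67.2 + 63.8 + 63.1 + 67.7 + 70.0 + 83.3 + 81.9 + 86.9)/8 = 72.9875
Deviations from mean: -5.7875, -9.1875, -9.8875, -5.2875, -2.9875, 10.3125, 8.9125, 13.9125
Σ(z_t−z̄)(z_{t+1}−z̄) = (53.1727) + (90.8414) + (52.2802) + (15.7964) + (-30.8086) + (91.9102) + (123.9952) = 397.1873
Denominator Σ(z_t−z̄)² = 631.8888
r_1 = 397.1873 / 631.8888 = 0.629

0.629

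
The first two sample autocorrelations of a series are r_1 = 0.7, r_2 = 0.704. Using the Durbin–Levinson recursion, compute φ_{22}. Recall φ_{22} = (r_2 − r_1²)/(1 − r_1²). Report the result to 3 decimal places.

0.420

φ_{22} = (r_2 − r_1²) / (1 − r_1²)
r_1² = (0.7)² = 0.49
Numerator = 0.704 − 0.4900 = 0.2140; denominator = 1 − 0.4900 = 0.5100
φ_{22} = 0.2140 / 0.5100 = 0.420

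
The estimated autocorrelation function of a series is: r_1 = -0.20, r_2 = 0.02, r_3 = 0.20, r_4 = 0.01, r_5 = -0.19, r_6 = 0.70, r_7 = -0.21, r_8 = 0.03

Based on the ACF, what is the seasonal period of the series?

The largest autocorrelation is r_6 = 0.70; the remaining lags stay at or below 0.20.
The dominant spike at lag 6 indicates a seasonal period of 6.

6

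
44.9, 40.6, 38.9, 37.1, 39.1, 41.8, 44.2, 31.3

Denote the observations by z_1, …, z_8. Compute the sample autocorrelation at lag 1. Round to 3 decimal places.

Mean z̄ = (44.9 + 40.6 + 38.9 + 37.1 + 39.1 + 41.8 + 44.2 + 31.3)/8 = 39.7375
Deviations from mean: 5.1625, 0.8625, -0.8375, -2.6375, -0.6375, 2.0625, 4.4625, -8.4375
Numerator Σ_{t=1}^{7}(z_t−z̄)(z_{t+1}−z̄) = -22.1427
Denominator Σ(z_t−z̄)² = 130.8188
r_1 = -22.1427 / 130.8188 = -0.169

-0.169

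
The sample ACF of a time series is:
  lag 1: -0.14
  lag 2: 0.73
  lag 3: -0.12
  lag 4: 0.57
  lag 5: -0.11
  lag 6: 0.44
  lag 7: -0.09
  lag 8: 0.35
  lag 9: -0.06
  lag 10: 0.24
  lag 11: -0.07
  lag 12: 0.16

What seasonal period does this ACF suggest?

The largest autocorrelation is r_2 = 0.73, with weaker echoes at lags 4 (0.57), 6 (0.44), 8 (0.35), 10 (0.24) and 12 (0.16); the remaining lags stay at or below -0.06.
The dominant spike at lag 2 indicates a seasonal period of 2.

2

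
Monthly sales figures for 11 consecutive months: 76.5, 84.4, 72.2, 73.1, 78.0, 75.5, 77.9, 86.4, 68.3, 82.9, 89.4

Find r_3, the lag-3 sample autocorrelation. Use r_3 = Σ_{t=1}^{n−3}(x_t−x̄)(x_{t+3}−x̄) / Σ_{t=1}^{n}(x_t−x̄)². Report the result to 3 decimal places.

Mean x̄ = (76.5 + 84.4 + 72.2 + 73.1 + 78.0 + 75.5 + 77.9 + 86.4 + 68.3 + 82.9 + 89.4)/11 = 78.6000
Numerator Σ_{t=1}^{8}(x_t−x̄)(x_{t+3}−x̄) = 140.2400
Denominator Σ(x_t−x̄)² = 421.7800
r_3 = 140.2400 / 421.7800 = 0.332

0.332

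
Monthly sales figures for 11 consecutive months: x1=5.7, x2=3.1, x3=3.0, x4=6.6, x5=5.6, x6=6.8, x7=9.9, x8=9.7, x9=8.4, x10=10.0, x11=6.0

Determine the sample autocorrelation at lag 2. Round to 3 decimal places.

0.301

Mean x̄ = (5.7 + 3.1 + 3.0 + 6.6 + 5.6 + 6.8 + 9.9 + 9.7 + 8.4 + 10.0 + 6.0)/11 = 6.8000
Numerator Σ_{t=1}^{9}(x_t−x̄)(x_{t+2}−x̄) = 18.7200
Denominator Σ(x_t−x̄)² = 62.2800
r_2 = 18.7200 / 62.2800 = 0.301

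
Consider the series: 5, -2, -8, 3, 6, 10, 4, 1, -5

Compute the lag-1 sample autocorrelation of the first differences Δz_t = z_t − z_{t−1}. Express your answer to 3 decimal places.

First differences Δz: -7, -6, 11, 3, 4, -6, -3, -6
Mean of differences = -1.2500
Numerator Σ(Δz_t−Δz̄)(Δz_{t+1}−Δz̄) = 35.1875
Denominator Σ(Δz_t−Δz̄)² = 299.5000
r_1(Δz) = 35.1875 / 299.5000 = 0.117

0.117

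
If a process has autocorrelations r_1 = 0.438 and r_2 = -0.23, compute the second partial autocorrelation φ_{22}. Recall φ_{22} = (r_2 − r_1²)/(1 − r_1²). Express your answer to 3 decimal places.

φ_{22} = (r_2 − r_1²) / (1 − r_1²)
r_1² = (0.438)² = 0.191844
Numerator = -0.23 − 0.1918 = -0.4218; denominator = 1 − 0.1918 = 0.8082
φ_{22} = -0.4218 / 0.8082 = -0.522

-0.522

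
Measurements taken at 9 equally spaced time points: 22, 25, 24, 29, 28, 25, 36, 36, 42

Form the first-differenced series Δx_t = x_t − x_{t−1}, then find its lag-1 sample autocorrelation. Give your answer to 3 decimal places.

First differences Δx: 3, -1, 5, -1, -3, 11, 0, 6
Mean of differences = 2.5000
Numerator Σ(Δx_t−Δx̄)(Δx_{t+1}−Δx̄) = -76.7500
Denominator Σ(Δx_t−Δx̄)² = 152.0000
r_1(Δx) = -76.7500 / 152.0000 = -0.505

-0.505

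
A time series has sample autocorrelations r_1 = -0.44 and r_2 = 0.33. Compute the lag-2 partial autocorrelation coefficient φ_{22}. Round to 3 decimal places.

φ_{22} = (r_2 − r_1²) / (1 − r_1²)
r_1² = (-0.44)² = 0.1936
Numerator = 0.33 − 0.1936 = 0.1364; denominator = 1 − 0.1936 = 0.8064
φ_{22} = 0.1364 / 0.8064 = 0.169

0.169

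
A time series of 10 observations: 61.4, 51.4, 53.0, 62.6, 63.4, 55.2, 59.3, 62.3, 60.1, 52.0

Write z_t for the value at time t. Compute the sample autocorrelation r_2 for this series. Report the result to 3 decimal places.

Mean z̄ = (61.4 + 51.4 + 53.0 + 62.6 + 63.4 + 55.2 + 59.3 + 62.3 + 60.1 + 52.0)/10 = 58.0700
Numerator Σ_{t=1}^{8}(z_t−z̄)(z_{t+2}−z̄) = -115.8858
Denominator Σ(z_t−z̄)² = 198.8210
r_2 = -115.8858 / 198.8210 = -0.583

-0.583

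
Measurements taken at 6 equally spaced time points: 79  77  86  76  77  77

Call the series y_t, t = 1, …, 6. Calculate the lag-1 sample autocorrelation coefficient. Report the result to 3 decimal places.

-0.362

Mean ȳ = (79 + 77 + 86 + 76 + 77 + 77)/6 = 78.6667
Numerator Σ_{t=1}^{5}(y_t−ȳ)(y_{t+1}−ȳ) = -25.1111
Denominator Σ(y_t−ȳ)² = 69.3333
r_1 = -25.1111 / 69.3333 = -0.362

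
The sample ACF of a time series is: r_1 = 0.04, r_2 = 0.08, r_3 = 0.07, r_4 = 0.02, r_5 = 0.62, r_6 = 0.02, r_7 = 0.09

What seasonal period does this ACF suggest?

5

The largest autocorrelation is r_5 = 0.62; the remaining lags stay at or below 0.09.
The dominant spike at lag 5 indicates a seasonal period of 5.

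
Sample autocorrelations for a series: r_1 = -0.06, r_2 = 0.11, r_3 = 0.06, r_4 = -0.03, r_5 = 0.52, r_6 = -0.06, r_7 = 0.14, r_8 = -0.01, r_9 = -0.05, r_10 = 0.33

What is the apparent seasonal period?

5

The largest autocorrelation is r_5 = 0.52, with a weaker echo at lag 10 (0.33); the remaining lags stay at or below 0.14.
The dominant spike at lag 5 indicates a seasonal period of 5.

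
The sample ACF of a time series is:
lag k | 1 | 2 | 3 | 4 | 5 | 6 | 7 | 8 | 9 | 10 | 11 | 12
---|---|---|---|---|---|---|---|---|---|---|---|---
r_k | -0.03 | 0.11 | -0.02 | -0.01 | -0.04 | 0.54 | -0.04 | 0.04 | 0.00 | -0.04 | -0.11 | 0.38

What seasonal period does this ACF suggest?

6

The largest autocorrelation is r_6 = 0.54, with a weaker echo at lag 12 (0.38); the remaining lags stay at or below 0.11.
The dominant spike at lag 6 indicates a seasonal period of 6.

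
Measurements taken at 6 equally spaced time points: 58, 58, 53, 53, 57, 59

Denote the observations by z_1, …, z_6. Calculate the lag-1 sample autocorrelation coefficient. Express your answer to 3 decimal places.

0.223

Mean z̄ = (58 + 58 + 53 + 53 + 57 + 59)/6 = 56.3333
Deviations from mean: 1.6667, 1.6667, -3.3333, -3.3333, 0.6667, 2.6667
Σ(z_t−z̄)(z_{t+1}−z̄) = (2.7778) + (-5.5556) + (11.1111) + (-2.2222) + (1.7778) = 7.8889
Denominator Σ(z_t−z̄)² = 35.3333
r_1 = 7.8889 / 35.3333 = 0.223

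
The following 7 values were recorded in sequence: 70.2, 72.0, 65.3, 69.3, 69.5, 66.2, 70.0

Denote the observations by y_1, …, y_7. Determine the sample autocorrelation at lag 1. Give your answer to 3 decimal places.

-0.386

Mean ȳ = (70.2 + 72.0 + 65.3 + 69.3 + 69.5 + 66.2 + 70.0)/7 = 68.9286
Numerator Σ_{t=1}^{6}(y_t−ȳ)(y_{t+1}−ȳ) = -12.8580
Denominator Σ(y_t−ȳ)² = 33.2743
r_1 = -12.8580 / 33.2743 = -0.386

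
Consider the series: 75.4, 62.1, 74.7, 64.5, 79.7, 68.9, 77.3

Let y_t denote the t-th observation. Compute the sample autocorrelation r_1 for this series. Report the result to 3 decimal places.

-0.670

Mean ȳ = (75.4 + 62.1 + 74.7 + 64.5 + 79.7 + 68.9 + 77.3)/7 = 71.8000
Deviations from mean: 3.6000, -9.7000, 2.9000, -7.3000, 7.9000, -2.9000, 5.5000
Numerator Σ_{t=1}^{6}(y_t−ȳ)(y_{t+1}−ȳ) = -180.7500
Denominator Σ(y_t−ȳ)² = 269.8200
r_1 = -180.7500 / 269.8200 = -0.670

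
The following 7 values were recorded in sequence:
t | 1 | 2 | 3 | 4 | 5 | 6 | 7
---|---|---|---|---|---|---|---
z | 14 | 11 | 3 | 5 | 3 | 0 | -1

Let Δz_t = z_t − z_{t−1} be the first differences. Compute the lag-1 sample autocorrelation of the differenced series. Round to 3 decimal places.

First differences Δz: -3, -8, 2, -2, -3, -1
Mean of differences = -2.5000
Numerator Σ(Δz_t−Δz̄)(Δz_{t+1}−Δz̄) = -20.7500
Denominator Σ(Δz_t−Δz̄)² = 53.5000
r_1(Δz) = -20.7500 / 53.5000 = -0.388

-0.388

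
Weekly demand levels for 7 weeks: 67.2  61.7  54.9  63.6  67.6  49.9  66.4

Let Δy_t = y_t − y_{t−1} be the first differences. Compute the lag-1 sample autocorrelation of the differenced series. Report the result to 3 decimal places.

First differences Δy: -5.5, -6.8, 8.7, 4.0, -17.7, 16.5
Mean of differences = -0.1333
Numerator Σ(Δy_t−Δȳ)(Δy_{t+1}−Δȳ) = -351.4011
Denominator Σ(Δy_t−Δȳ)² = 753.6133
r_1(Δy) = -351.4011 / 753.6133 = -0.466

-0.466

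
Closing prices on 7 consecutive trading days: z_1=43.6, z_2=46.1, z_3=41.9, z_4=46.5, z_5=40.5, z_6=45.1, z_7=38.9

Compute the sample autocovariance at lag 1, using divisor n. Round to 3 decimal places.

-4.175

Mean z̄ = (43.6 + 46.1 + 41.9 + 46.5 + 40.5 + 45.1 + 38.9)/7 = 43.2286
Deviations: 0.3714, 2.8714, -1.3286, 3.2714, -2.7286, 1.8714, -4.3286
Σ_{t=1}^{6}(z_t−z̄)(z_{t+1}−z̄) = -29.2280
γ_1 = -29.2280 / 7 = -4.175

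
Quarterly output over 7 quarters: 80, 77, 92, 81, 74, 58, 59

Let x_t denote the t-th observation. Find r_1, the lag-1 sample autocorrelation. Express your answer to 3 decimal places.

Mean x̄ = (80 + 77 + 92 + 81 + 74 + 58 + 59)/7 = 74.4286
Deviations from mean: 5.5714, 2.5714, 17.5714, 6.5714, -0.4286, -16.4286, -15.4286
Numerator Σ_{t=1}^{6}(x_t−x̄)(x_{t+1}−x̄) = 432.6735
Denominator Σ(x_t−x̄)² = 897.7143
r_1 = 432.6735 / 897.7143 = 0.482

0.482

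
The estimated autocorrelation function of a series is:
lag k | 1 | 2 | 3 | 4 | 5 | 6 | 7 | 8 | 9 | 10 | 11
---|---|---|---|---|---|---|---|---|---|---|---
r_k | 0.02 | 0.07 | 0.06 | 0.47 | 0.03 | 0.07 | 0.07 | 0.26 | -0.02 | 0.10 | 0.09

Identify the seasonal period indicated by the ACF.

4

The largest autocorrelation is r_4 = 0.47, with a weaker echo at lag 8 (0.26); the remaining lags stay at or below 0.10.
The dominant spike at lag 4 indicates a seasonal period of 4.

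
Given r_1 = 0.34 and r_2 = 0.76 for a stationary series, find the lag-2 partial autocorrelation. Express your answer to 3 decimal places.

φ_{22} = (r_2 − r_1²) / (1 − r_1²)
r_1² = (0.34)² = 0.1156
Numerator = 0.76 − 0.1156 = 0.6444; denominator = 1 − 0.1156 = 0.8844
φ_{22} = 0.6444 / 0.8844 = 0.729

0.729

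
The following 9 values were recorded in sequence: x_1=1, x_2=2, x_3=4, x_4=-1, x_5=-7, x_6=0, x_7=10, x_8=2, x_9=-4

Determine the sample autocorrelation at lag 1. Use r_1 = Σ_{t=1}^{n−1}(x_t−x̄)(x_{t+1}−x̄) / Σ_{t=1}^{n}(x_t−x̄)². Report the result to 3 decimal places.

0.090

Mean x̄ = (1 + 2 + 4 − 1 − 7 + 0 + 10 + 2 − 4)/9 = 0.7778
Numerator Σ_{t=1}^{8}(x_t−x̄)(x_{t+1}−x̄) = 16.6173
Denominator Σ(x_t−x̄)² = 185.5556
r_1 = 16.6173 / 185.5556 = 0.090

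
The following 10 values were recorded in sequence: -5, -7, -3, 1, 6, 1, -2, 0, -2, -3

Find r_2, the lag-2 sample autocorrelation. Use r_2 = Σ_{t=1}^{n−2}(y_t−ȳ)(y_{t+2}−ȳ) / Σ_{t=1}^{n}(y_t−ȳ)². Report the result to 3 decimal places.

Mean ȳ = (-5 − 7 − 3 + 1 + 6 + 1 − 2 + 0 − 2 − 3)/10 = -1.4000
Numerator Σ_{t=1}^{8}(y_t−ȳ)(y_{t+2}−ȳ) = -16.7200
Denominator Σ(y_t−ȳ)² = 118.4000
r_2 = -16.7200 / 118.4000 = -0.141

-0.141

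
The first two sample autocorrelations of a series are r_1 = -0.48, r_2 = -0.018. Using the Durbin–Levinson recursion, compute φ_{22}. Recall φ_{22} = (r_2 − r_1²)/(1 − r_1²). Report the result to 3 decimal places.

φ_{22} = (r_2 − r_1²) / (1 − r_1²)
r_1² = (-0.48)² = 0.2304
Numerator = -0.018 − 0.2304 = -0.2484; denominator = 1 − 0.2304 = 0.7696
φ_{22} = -0.2484 / 0.7696 = -0.323

-0.323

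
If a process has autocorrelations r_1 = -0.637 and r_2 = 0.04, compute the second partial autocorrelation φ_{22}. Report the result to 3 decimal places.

-0.616

φ_{22} = (r_2 − r_1²) / (1 − r_1²)
r_1² = (-0.637)² = 0.405769
Numerator = 0.04 − 0.4058 = -0.3658; denominator = 1 − 0.4058 = 0.5942
φ_{22} = -0.3658 / 0.5942 = -0.616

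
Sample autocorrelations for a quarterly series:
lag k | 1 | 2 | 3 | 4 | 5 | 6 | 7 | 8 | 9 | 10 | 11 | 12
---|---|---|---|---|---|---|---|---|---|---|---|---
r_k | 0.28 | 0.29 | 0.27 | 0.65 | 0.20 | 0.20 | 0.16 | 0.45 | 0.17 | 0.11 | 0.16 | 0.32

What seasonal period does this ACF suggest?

The largest autocorrelation is r_4 = 0.65, with weaker echoes at lags 8 (0.45) and 12 (0.32); the remaining lags stay at or below 0.29.
The dominant spike at lag 4 indicates a seasonal period of 4.

4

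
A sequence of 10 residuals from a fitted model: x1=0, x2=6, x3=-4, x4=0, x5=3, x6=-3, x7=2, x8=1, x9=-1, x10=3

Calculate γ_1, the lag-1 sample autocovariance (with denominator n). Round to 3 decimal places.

-4.429

Mean x̄ = (0 + 6 − 4 + 0 + 3 − 3 + 2 + 1 − 1 + 3)/10 = 0.7000
Σ_{t=1}^{9}(x_t−x̄)(x_{t+1}−x̄) = -44.2900
γ_1 = -44.2900 / 10 = -4.429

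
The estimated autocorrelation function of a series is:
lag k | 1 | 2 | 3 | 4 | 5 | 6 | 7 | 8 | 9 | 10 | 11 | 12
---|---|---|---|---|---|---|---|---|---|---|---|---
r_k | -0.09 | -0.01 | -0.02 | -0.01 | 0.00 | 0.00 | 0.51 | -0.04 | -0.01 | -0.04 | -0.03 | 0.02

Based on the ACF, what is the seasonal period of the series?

7

The largest autocorrelation is r_7 = 0.51; the remaining lags stay at or below 0.02.
The dominant spike at lag 7 indicates a seasonal period of 7.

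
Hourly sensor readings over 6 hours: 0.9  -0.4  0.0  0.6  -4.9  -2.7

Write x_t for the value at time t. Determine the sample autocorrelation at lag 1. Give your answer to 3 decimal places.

0.143

Mean x̄ = (0.9 − 0.4 + 0.0 + 0.6 − 4.9 − 2.7)/6 = -1.0833
Deviations from mean: 1.9833, 0.6833, 1.0833, 1.6833, -3.8167, -1.6167
Numerator Σ_{t=1}^{5}(x_t−x̄)(x_{t+1}−x̄) = 3.6647
Denominator Σ(x_t−x̄)² = 25.5883
r_1 = 3.6647 / 25.5883 = 0.143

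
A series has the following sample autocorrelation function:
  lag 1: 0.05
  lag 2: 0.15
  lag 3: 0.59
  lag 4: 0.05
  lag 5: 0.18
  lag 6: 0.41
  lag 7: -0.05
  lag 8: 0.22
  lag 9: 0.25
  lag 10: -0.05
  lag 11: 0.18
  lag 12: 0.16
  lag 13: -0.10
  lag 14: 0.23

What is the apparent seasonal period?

The largest autocorrelation is r_3 = 0.59, with weaker echoes at lags 6 (0.41) and 9 (0.25); the remaining lags stay at or below 0.23.
The dominant spike at lag 3 indicates a seasonal period of 3.

3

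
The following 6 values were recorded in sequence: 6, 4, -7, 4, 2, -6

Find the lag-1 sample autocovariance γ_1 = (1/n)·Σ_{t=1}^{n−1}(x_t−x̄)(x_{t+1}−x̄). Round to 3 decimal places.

Mean x̄ = (6 + 4 − 7 + 4 + 2 − 6)/6 = 0.5000
Deviations: 5.5000, 3.5000, -7.5000, 3.5000, 1.5000, -6.5000
Σ_{t=1}^{5}(x_t−x̄)(x_{t+1}−x̄) = -37.7500
γ_1 = -37.7500 / 6 = -6.292

-6.292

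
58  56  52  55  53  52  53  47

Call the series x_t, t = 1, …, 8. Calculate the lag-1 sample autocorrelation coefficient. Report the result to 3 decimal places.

Mean x̄ = (58 + 56 + 52 + 55 + 53 + 52 + 53 + 47)/8 = 53.2500
Deviations from mean: 4.7500, 2.7500, -1.2500, 1.7500, -0.2500, -1.2500, -0.2500, -6.2500
Numerator Σ_{t=1}^{7}(x_t−x̄)(x_{t+1}−x̄) = 9.1875
Denominator Σ(x_t−x̄)² = 75.5000
r_1 = 9.1875 / 75.5000 = 0.122

0.122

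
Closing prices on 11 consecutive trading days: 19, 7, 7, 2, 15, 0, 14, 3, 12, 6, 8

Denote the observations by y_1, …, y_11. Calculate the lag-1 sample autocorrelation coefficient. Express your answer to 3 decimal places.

Mean ȳ = (19 + 7 + 7 + 2 + 15 + 0 + 14 + 3 + 12 + 6 + 8)/11 = 8.4545
Numerator Σ_{t=1}^{10}(y_t−ȳ)(y_{t+1}−ȳ) = -205.4793
Denominator Σ(y_t−ȳ)² = 350.7273
r_1 = -205.4793 / 350.7273 = -0.586

-0.586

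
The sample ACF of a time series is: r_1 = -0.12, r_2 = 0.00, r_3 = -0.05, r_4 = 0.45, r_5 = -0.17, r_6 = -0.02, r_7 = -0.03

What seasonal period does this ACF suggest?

4

The largest autocorrelation is r_4 = 0.45; the remaining lags stay at or below 0.00.
The dominant spike at lag 4 indicates a seasonal period of 4.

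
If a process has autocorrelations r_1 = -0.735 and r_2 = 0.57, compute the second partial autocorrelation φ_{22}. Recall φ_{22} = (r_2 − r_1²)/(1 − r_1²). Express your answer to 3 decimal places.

φ_{22} = (r_2 − r_1²) / (1 − r_1²)
r_1² = (-0.735)² = 0.540225
Numerator = 0.57 − 0.5402 = 0.0298; denominator = 1 − 0.5402 = 0.4598
φ_{22} = 0.0298 / 0.4598 = 0.065

0.065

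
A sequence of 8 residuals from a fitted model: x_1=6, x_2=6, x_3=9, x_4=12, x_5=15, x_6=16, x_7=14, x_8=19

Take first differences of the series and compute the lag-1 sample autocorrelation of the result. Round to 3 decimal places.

-0.283

First differences Δx: 0, 3, 3, 3, 1, -2, 5
Mean of differences = 1.8571
Numerator Σ(Δx_t−Δx̄)(Δx_{t+1}−Δx̄) = -9.3061
Denominator Σ(Δx_t−Δx̄)² = 32.8571
r_1(Δx) = -9.3061 / 32.8571 = -0.283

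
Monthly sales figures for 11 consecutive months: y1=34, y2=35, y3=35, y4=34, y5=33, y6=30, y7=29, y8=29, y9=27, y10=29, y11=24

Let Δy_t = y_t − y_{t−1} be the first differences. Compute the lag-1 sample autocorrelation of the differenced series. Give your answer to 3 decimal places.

-0.389

First differences Δy: 1, 0, -1, -1, -3, -1, 0, -2, 2, -5
Mean of differences = -1.0000
Numerator Σ(Δy_t−Δȳ)(Δy_{t+1}−Δȳ) = -14.0000
Denominator Σ(Δy_t−Δȳ)² = 36.0000
r_1(Δy) = -14.0000 / 36.0000 = -0.389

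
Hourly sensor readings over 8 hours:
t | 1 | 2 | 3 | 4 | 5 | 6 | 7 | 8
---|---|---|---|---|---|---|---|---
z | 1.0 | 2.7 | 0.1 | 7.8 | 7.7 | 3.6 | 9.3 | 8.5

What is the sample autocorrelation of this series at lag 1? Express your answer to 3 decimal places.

Mean z̄ = (1.0 + 2.7 + 0.1 + 7.8 + 7.7 + 3.6 + 9.3 + 8.5)/8 = 5.0875
Deviations from mean: -4.0875, -2.3875, -4.9875, 2.7125, 2.6125, -1.4875, 4.2125, 3.4125
Numerator Σ_{t=1}^{7}(z_t−z̄)(z_{t+1}−z̄) = 19.4473
Denominator Σ(z_t−z̄)² = 93.0688
r_1 = 19.4473 / 93.0688 = 0.209

0.209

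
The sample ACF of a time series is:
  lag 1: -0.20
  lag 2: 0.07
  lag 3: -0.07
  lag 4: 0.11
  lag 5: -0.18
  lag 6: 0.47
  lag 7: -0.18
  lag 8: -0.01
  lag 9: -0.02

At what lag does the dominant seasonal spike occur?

6

The largest autocorrelation is r_6 = 0.47; the remaining lags stay at or below 0.11.
The dominant spike at lag 6 indicates a seasonal period of 6.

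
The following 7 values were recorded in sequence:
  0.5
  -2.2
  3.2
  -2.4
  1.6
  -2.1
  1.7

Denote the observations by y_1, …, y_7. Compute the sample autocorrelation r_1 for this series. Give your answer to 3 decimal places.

-0.857

Mean ȳ = (0.5 − 2.2 + 3.2 − 2.4 + 1.6 − 2.1 + 1.7)/7 = 0.0429
Deviations from mean: 0.4571, -2.2429, 3.1571, -2.4429, 1.5571, -2.1429, 1.6571
Σ(y_t−ȳ)(y_{t+1}−ȳ) = (-1.0253) + (-7.0810) + (-7.7124) + (-3.8039) + (-3.3367) + (-3.5510) = -26.5104
Denominator Σ(y_t−ȳ)² = 30.9371
r_1 = -26.5104 / 30.9371 = -0.857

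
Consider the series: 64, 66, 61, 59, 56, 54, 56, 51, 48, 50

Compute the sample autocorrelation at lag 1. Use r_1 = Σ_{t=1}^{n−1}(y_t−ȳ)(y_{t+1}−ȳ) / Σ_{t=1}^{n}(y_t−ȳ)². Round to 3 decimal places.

Mean ȳ = (64 + 66 + 61 + 59 + 56 + 54 + 56 + 51 + 48 + 50)/10 = 56.5000
Numerator Σ_{t=1}^{9}(y_t−ȳ)(y_{t+1}−ȳ) = 231.2500
Denominator Σ(y_t−ȳ)² = 324.5000
r_1 = 231.2500 / 324.5000 = 0.713

0.713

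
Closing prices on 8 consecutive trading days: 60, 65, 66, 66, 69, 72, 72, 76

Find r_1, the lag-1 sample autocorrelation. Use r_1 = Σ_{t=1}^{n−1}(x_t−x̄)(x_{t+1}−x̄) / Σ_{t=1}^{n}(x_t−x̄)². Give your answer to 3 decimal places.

Mean x̄ = (60 + 65 + 66 + 66 + 69 + 72 + 72 + 76)/8 = 68.2500
Deviations from mean: -8.2500, -3.2500, -2.2500, -2.2500, 0.7500, 3.7500, 3.7500, 7.7500
Σ(x_t−x̄)(x_{t+1}−x̄) = (26.8125) + (7.3125) + (5.0625) + (-1.6875) + (2.8125) + (14.0625) + (29.0625) = 83.4375
Denominator Σ(x_t−x̄)² = 177.5000
r_1 = 83.4375 / 177.5000 = 0.470

0.470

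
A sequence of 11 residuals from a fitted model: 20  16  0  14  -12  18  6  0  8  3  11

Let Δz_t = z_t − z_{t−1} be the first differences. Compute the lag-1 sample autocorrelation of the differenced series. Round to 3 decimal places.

First differences Δz: -4, -16, 14, -26, 30, -12, -6, 8, -5, 8
Mean of differences = -0.9000
Numerator Σ(Δz_t−Δz̄)(Δz_{t+1}−Δz̄) = -1732.5100
Denominator Σ(Δz_t−Δz̄)² = 2368.9000
r_1(Δz) = -1732.5100 / 2368.9000 = -0.731

-0.731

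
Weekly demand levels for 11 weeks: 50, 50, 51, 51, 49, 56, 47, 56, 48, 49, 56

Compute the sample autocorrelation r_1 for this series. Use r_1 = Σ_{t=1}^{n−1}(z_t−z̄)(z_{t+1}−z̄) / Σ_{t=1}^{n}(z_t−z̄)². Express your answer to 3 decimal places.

-0.617

Mean z̄ = (50 + 50 + 51 + 51 + 49 + 56 + 47 + 56 + 48 + 49 + 56)/11 = 51.1818
Numerator Σ_{t=1}^{10}(z_t−z̄)(z_{t+1}−z̄) = -67.6694
Denominator Σ(z_t−z̄)² = 109.6364
r_1 = -67.6694 / 109.6364 = -0.617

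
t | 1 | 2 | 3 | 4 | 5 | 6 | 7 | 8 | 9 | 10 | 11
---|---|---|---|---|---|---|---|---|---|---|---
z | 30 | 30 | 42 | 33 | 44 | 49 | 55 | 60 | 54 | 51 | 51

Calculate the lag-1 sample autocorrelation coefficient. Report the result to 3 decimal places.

Mean z̄ = (30 + 30 + 42 + 33 + 44 + 49 + 55 + 60 + 54 + 51 + 51)/11 = 45.3636
Numerator Σ_{t=1}^{10}(z_t−z̄)(z_{t+1}−z̄) = 724.1405
Denominator Σ(z_t−z̄)² = 1096.5455
r_1 = 724.1405 / 1096.5455 = 0.660

0.660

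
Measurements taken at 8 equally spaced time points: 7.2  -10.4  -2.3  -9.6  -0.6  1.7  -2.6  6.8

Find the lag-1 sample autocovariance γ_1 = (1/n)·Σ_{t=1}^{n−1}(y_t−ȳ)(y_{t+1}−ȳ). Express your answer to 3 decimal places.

Mean ȳ = (7.2 − 10.4 − 2.3 − 9.6 − 0.6 + 1.7 − 2.6 + 6.8)/8 = -1.2250
Σ_{t=1}^{7}(y_t−ȳ)(y_{t+1}−ȳ) = -76.8956
γ_1 = -76.8956 / 8 = -9.612

-9.612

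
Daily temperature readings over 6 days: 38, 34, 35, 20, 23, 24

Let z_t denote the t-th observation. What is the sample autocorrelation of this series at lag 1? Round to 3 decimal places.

0.370

Mean z̄ = (38 + 34 + 35 + 20 + 23 + 24)/6 = 29.0000
Deviations from mean: 9.0000, 5.0000, 6.0000, -9.0000, -6.0000, -5.0000
Numerator Σ_{t=1}^{5}(z_t−z̄)(z_{t+1}−z̄) = 105.0000
Denominator Σ(z_t−z̄)² = 284.0000
r_1 = 105.0000 / 284.0000 = 0.370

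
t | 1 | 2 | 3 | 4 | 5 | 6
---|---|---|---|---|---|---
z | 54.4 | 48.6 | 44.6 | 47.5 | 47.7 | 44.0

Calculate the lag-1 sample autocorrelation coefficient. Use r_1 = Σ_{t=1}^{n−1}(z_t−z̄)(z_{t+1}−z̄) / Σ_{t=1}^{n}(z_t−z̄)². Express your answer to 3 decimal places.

0.059

Mean z̄ = (54.4 + 48.6 + 44.6 + 47.5 + 47.7 + 44.0)/6 = 47.8000
Numerator Σ_{t=1}^{5}(z_t−z̄)(z_{t+1}−z̄) = 4.0900
Denominator Σ(z_t−z̄)² = 68.9800
r_1 = 4.0900 / 68.9800 = 0.059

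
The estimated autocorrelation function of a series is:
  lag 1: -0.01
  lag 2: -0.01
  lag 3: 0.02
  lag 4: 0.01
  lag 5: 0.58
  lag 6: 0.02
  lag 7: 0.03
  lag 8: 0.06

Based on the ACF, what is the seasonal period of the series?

5

The largest autocorrelation is r_5 = 0.58; the remaining lags stay at or below 0.06.
The dominant spike at lag 5 indicates a seasonal period of 5.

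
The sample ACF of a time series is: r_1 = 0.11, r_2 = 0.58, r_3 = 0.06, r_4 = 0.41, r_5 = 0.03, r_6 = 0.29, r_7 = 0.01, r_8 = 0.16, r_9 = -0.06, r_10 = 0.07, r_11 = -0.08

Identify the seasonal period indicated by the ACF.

The largest autocorrelation is r_2 = 0.58, with weaker echoes at lags 4 (0.41), 6 (0.29) and 8 (0.16); the remaining lags stay at or below 0.11.
The dominant spike at lag 2 indicates a seasonal period of 2.

2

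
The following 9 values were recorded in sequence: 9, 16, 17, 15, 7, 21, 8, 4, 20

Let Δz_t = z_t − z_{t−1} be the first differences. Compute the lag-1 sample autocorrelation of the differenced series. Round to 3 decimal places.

-0.365

First differences Δz: 7, 1, -2, -8, 14, -13, -4, 16
Mean of differences = 1.3750
Numerator Σ(Δz_t−Δz̄)(Δz_{t+1}−Δz̄) = -270.3906
Denominator Σ(Δz_t−Δz̄)² = 739.8750
r_1(Δz) = -270.3906 / 739.8750 = -0.365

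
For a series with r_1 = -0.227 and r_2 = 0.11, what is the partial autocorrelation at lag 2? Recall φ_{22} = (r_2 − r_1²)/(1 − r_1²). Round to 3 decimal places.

0.062

φ_{22} = (r_2 − r_1²) / (1 − r_1²)
r_1² = (-0.227)² = 0.051529
Numerator = 0.11 − 0.0515 = 0.0585; denominator = 1 − 0.0515 = 0.9485
φ_{22} = 0.0585 / 0.9485 = 0.062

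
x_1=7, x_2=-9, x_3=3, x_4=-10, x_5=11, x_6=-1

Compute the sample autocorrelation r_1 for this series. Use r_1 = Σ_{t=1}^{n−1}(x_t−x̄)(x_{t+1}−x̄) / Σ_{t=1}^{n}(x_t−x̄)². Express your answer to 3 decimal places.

Mean x̄ = (7 − 9 + 3 − 10 + 11 − 1)/6 = 0.1667
Deviations from mean: 6.8333, -9.1667, 2.8333, -10.1667, 10.8333, -1.1667
Σ(x_t−x̄)(x_{t+1}−x̄) = (-62.6389) + (-25.9722) + (-28.8056) + (-110.1389) + (-12.6389) = -240.1944
Denominator Σ(x_t−x̄)² = 360.8333
r_1 = -240.1944 / 360.8333 = -0.666

-0.666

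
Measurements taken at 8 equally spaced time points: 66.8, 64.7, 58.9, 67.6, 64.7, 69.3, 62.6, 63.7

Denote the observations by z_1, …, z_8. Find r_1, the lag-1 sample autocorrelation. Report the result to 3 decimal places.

-0.334

Mean z̄ = (66.8 + 64.7 + 58.9 + 67.6 + 64.7 + 69.3 + 62.6 + 63.7)/8 = 64.7875
Numerator Σ_{t=1}^{7}(z_t−z̄)(z_{t+1}−z̄) = -24.3527
Denominator Σ(z_t−z̄)² = 72.9688
r_1 = -24.3527 / 72.9688 = -0.334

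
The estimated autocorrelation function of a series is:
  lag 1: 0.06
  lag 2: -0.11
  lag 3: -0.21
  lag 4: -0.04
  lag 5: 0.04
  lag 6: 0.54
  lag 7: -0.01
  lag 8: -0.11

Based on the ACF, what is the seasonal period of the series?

The largest autocorrelation is r_6 = 0.54; the remaining lags stay at or below 0.06.
The dominant spike at lag 6 indicates a seasonal period of 6.

6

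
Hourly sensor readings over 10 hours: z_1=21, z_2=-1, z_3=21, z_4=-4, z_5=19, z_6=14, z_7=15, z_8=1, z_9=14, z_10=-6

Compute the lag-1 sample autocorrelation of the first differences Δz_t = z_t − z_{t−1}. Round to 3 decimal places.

-0.759

First differences Δz: -22, 22, -25, 23, -5, 1, -14, 13, -20
Mean of differences = -3.0000
Numerator Σ(Δz_t−Δz̄)(Δz_{t+1}−Δz̄) = -2149.0000
Denominator Σ(Δz_t−Δz̄)² = 2832.0000
r_1(Δz) = -2149.0000 / 2832.0000 = -0.759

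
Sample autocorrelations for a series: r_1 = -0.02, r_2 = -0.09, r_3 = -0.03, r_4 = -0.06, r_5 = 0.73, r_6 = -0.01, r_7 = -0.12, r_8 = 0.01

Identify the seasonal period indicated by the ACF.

The largest autocorrelation is r_5 = 0.73; the remaining lags stay at or below 0.01.
The dominant spike at lag 5 indicates a seasonal period of 5.

5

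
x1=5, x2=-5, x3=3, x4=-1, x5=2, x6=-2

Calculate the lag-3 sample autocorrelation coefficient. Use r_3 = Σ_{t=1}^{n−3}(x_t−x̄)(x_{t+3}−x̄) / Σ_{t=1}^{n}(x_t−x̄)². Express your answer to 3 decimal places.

Mean x̄ = (5 − 5 + 3 − 1 + 2 − 2)/6 = 0.3333
Σ(x_t−x̄)(x_{t+3}−x̄) = (-6.2222) + (-8.8889) + (-6.2222) = -21.3333
Denominator Σ(x_t−x̄)² = 67.3333
r_3 = -21.3333 / 67.3333 = -0.317

-0.317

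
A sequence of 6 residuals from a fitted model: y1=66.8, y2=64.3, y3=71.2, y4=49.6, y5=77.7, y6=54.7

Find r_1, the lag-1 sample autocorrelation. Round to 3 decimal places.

-0.786

Mean ȳ = (66.8 + 64.3 + 71.2 + 49.6 + 77.7 + 54.7)/6 = 64.0500
Deviations from mean: 2.7500, 0.2500, 7.1500, -14.4500, 13.6500, -9.3500
Numerator Σ_{t=1}^{5}(y_t−ȳ)(y_{t+1}−ȳ) = -425.7125
Denominator Σ(y_t−ȳ)² = 541.2950
r_1 = -425.7125 / 541.2950 = -0.786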